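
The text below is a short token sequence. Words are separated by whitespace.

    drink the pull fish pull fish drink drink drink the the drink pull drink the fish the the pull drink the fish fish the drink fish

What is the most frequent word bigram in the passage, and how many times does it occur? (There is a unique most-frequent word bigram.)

"drink the", 4 times

Bigram frequencies (highest first):
  drink the: 4
  the pull: 2
  pull fish: 2
  drink drink: 2
  the the: 2
  the drink: 2
  … (8 more, each ≤ 2)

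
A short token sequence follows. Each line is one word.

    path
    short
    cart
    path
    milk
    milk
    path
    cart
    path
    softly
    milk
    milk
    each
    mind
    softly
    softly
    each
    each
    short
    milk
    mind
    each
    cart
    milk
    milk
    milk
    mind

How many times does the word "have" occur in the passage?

0

Scanning the 27 tokens for "have":
  (none found)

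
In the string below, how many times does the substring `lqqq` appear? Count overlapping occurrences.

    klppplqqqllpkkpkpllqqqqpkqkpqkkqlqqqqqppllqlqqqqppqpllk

4

Sliding a length-4 window over the 55 characters (52 positions):
  position 6–9: lqqq
  position 19–22: lqqq
  position 33–36: lqqq
  position 44–47: lqqq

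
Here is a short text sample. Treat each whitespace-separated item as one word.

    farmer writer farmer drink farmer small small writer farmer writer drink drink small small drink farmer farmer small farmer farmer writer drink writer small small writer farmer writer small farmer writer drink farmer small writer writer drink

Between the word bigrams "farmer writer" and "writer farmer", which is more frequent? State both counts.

"farmer writer": 5 occurrences
"writer farmer": 3 occurrences

"farmer writer" (5 vs 3)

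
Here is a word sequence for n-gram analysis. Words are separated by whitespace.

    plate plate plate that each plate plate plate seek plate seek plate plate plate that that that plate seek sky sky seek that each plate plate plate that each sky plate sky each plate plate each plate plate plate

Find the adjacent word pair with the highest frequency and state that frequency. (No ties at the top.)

"plate plate", 11 times

Bigram frequencies (highest first):
  plate plate: 11
  each plate: 4
  plate that: 3
  that each: 3
  plate seek: 3
  seek plate: 2
  … (11 more, each ≤ 2)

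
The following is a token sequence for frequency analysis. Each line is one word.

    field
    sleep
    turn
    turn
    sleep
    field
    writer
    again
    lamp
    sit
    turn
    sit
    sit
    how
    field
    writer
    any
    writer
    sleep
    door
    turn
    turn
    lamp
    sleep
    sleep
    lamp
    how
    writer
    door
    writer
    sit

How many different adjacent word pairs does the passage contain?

31 tokens → 30 bigram windows in total.
Repeated bigrams (each contributes count−1 duplicates):
  field writer: 2
  turn turn: 2
2 duplicate windows → 30 − 2 = 28 distinct.

28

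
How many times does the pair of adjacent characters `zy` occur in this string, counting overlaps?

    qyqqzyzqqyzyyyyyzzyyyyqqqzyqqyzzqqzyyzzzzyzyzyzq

8

Sliding a length-2 window over the 48 characters (47 positions):
  position 5–6: zy
  position 11–12: zy
  position 18–19: zy
  position 26–27: zy
  position 35–36: zy
  position 41–42: zy
  position 43–44: zy
  position 45–46: zy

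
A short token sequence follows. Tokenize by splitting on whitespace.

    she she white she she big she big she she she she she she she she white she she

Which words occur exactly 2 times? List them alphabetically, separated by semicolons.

big; white

Unigram counts meeting the condition (exactly 2 times):
  big: 2
  white: 2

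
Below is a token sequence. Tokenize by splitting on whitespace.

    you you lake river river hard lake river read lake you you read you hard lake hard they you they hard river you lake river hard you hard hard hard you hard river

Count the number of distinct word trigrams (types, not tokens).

33 tokens → 31 trigram windows in total.
Repeated trigrams (each contributes count−1 duplicates):
  hard you hard: 2
  you lake river: 2
2 duplicate windows → 31 − 2 = 29 distinct.

29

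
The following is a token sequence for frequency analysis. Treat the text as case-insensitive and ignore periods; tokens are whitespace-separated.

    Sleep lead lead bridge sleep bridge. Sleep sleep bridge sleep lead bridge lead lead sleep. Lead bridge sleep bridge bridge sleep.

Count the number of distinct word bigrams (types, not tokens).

9

21 tokens → 20 bigram windows in total.
Repeated bigrams (each contributes count−1 duplicates):
  bridge sleep: 5
  lead bridge: 3
  sleep bridge: 3
  sleep lead: 3
  lead lead: 2
11 duplicate windows → 20 − 11 = 9 distinct.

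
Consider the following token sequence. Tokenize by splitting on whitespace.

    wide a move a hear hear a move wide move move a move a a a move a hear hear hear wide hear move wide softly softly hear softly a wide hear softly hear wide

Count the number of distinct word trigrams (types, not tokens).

29

35 tokens → 33 trigram windows in total.
Repeated trigrams (each contributes count−1 duplicates):
  a move a: 3
  a hear hear: 2
  move a hear: 2
4 duplicate windows → 33 − 4 = 29 distinct.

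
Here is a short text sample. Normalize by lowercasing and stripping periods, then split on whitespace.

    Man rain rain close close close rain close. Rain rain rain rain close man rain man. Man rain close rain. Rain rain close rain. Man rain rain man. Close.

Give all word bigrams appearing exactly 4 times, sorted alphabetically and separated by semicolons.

close rain; man rain

Bigram counts meeting the condition (exactly 4 times):
  close rain: 4
  man rain: 4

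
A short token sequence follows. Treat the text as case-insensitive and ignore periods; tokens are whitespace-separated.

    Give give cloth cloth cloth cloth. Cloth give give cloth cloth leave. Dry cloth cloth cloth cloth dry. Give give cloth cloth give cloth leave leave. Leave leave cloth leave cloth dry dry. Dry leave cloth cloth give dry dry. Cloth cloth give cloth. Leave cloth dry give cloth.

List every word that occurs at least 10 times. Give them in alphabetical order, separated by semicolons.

cloth; give

Unigram counts meeting the condition (at least 10 times):
  cloth: 23
  give: 10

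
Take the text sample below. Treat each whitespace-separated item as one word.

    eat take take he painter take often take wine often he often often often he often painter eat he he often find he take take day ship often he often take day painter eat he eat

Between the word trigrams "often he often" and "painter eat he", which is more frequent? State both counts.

"often he often": 3 occurrences
"painter eat he": 2 occurrences

"often he often" (3 vs 2)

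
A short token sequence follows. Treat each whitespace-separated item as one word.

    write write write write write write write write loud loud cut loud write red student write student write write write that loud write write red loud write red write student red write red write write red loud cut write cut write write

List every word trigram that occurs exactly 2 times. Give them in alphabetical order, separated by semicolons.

loud write red; write red loud; write red write; write write red

Trigram counts meeting the condition (exactly 2 times):
  loud write red: 2
  write red loud: 2
  write red write: 2
  write write red: 2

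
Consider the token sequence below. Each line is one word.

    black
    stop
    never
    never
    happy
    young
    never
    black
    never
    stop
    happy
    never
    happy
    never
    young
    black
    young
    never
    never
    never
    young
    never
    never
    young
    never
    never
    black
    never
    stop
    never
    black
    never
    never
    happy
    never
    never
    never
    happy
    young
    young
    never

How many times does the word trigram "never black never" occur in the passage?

3

Scanning the 39 overlapping trigram windows for "never black never":
  position 7–9: never black never
  position 26–28: never black never
  position 30–32: never black never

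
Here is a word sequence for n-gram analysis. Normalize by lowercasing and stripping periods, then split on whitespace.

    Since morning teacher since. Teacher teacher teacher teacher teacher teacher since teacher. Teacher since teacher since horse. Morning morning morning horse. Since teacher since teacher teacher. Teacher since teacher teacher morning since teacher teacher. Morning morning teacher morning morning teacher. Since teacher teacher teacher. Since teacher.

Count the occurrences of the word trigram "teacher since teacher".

Scanning the 44 overlapping trigram windows for "teacher since teacher":
  position 3–5: teacher since teacher
  position 10–12: teacher since teacher
  position 13–15: teacher since teacher
  position 23–25: teacher since teacher
  position 27–29: teacher since teacher
  position 40–42: teacher since teacher
  position 44–46: teacher since teacher

7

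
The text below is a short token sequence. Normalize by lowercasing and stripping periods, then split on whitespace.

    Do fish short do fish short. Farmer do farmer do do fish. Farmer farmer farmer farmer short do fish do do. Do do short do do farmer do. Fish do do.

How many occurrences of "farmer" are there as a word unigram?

7

Scanning the 31 tokens for "farmer":
  position 7: farmer
  position 9: farmer
  position 13: farmer
  position 14: farmer
  position 15: farmer
  position 16: farmer
  position 27: farmer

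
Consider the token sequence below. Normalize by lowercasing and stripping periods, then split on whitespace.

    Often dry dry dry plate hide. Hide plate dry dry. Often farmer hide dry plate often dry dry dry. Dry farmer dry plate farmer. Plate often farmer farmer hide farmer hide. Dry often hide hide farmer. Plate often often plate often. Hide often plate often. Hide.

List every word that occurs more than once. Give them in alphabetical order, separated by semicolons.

dry; farmer; hide; often; plate

Unigram counts meeting the condition (more than once):
  dry: 12
  farmer: 7
  hide: 9
  often: 10
  plate: 8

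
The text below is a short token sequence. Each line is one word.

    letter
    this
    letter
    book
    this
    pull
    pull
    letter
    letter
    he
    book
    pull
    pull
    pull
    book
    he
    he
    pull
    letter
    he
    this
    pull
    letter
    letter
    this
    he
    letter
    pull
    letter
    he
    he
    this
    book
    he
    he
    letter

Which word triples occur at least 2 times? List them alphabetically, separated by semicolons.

Trigram counts meeting the condition (at least 2 times):
  book he he: 2
  pull letter he: 2
  pull letter letter: 2

book he he; pull letter he; pull letter letter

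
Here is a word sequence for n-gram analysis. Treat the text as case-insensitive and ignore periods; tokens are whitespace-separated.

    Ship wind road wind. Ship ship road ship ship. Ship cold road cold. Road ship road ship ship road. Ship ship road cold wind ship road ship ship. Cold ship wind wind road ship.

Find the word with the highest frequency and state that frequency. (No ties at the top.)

"ship", 16 times

Unigram frequencies (highest first):
  ship: 16
  road: 9
  wind: 5
  cold: 4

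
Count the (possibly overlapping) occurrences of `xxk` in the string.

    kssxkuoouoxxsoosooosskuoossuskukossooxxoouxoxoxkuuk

0

Sliding a length-3 window over the 51 characters (49 positions):
  (no match at any position)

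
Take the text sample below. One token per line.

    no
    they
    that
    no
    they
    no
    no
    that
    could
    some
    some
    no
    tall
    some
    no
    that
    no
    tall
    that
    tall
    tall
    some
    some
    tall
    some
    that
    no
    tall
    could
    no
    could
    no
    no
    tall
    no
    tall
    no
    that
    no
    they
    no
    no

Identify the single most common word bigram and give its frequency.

Bigram frequencies (highest first):
  no tall: 5
  that no: 4
  no they: 3
  no no: 3
  no that: 3
  tall some: 3
  … (15 more, each ≤ 2)

"no tall", 5 times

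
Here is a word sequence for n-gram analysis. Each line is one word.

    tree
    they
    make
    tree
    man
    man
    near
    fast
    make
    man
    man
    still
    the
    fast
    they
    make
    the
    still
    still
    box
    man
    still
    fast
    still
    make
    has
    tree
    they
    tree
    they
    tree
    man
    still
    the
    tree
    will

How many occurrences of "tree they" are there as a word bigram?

3

Scanning the 35 overlapping bigram windows for "tree they":
  position 1–2: tree they
  position 27–28: tree they
  position 29–30: tree they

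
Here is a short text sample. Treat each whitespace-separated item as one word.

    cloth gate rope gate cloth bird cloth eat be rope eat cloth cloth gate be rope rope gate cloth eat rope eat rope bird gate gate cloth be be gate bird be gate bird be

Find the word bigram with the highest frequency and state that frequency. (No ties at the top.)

"gate cloth", 3 times

Bigram frequencies (highest first):
  gate cloth: 3
  cloth gate: 2
  rope gate: 2
  cloth eat: 2
  be rope: 2
  rope eat: 2
  … (17 more, each ≤ 2)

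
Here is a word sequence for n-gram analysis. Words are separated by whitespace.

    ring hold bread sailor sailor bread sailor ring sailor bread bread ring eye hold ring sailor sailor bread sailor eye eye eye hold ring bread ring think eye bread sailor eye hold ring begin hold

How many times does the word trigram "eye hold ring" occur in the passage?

3

Scanning the 33 overlapping trigram windows for "eye hold ring":
  position 13–15: eye hold ring
  position 22–24: eye hold ring
  position 31–33: eye hold ring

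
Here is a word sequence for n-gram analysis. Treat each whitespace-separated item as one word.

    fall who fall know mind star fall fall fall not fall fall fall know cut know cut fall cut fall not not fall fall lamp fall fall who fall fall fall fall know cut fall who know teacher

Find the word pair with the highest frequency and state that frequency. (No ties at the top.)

"fall fall", 9 times

Bigram frequencies (highest first):
  fall fall: 9
  fall who: 3
  fall know: 3
  know cut: 3
  cut fall: 3
  who fall: 2
  … (12 more, each ≤ 2)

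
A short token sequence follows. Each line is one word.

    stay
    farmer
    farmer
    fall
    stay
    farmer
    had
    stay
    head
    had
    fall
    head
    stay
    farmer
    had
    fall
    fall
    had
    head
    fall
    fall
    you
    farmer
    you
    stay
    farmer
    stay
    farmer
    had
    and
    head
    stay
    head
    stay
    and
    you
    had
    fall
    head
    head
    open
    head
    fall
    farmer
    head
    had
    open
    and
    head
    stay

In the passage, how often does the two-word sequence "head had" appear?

2

Scanning the 49 overlapping bigram windows for "head had":
  position 9–10: head had
  position 45–46: head had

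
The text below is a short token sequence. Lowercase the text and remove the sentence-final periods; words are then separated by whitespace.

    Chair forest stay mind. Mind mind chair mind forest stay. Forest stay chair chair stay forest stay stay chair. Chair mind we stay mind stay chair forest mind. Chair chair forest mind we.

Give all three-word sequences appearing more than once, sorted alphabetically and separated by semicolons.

Trigram counts meeting the condition (more than once):
  chair forest mind: 2
  stay chair chair: 2
  stay forest stay: 2

chair forest mind; stay chair chair; stay forest stay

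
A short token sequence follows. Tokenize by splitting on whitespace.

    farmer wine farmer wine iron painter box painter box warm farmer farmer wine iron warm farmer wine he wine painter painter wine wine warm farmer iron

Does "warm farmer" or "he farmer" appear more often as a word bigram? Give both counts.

"warm farmer" (3 vs 0)

"warm farmer": 3 occurrences
"he farmer": 0 occurrences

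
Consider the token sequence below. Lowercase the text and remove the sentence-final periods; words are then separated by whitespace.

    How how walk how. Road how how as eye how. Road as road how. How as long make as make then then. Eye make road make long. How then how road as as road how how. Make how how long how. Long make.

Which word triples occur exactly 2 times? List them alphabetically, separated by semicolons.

as road how; how how as; how road as

Trigram counts meeting the condition (exactly 2 times):
  as road how: 2
  how how as: 2
  how road as: 2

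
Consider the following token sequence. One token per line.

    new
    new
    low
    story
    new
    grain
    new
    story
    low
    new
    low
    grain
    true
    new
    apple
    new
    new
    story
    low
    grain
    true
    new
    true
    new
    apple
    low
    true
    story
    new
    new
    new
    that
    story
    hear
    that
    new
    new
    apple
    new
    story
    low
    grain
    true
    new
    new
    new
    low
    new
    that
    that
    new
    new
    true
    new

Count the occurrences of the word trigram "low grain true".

Scanning the 52 overlapping trigram windows for "low grain true":
  position 11–13: low grain true
  position 19–21: low grain true
  position 41–43: low grain true

3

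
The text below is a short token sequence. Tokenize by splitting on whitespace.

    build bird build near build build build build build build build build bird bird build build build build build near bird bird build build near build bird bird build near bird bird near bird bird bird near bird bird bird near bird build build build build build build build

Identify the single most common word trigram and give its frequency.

"build build build", 14 times

Trigram frequencies (highest first):
  build build build: 14
  near bird bird: 4
  bird bird build: 3
  bird build build: 3
  bird bird near: 3
  bird near bird: 3
  … (11 more, each ≤ 2)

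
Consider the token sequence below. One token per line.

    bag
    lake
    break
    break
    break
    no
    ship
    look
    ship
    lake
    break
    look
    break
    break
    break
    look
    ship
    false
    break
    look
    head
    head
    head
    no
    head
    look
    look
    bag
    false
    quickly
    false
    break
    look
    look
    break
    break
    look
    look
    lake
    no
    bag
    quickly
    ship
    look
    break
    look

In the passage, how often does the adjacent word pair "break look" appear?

Scanning the 45 overlapping bigram windows for "break look":
  position 11–12: break look
  position 15–16: break look
  position 19–20: break look
  position 32–33: break look
  position 36–37: break look
  position 45–46: break look

6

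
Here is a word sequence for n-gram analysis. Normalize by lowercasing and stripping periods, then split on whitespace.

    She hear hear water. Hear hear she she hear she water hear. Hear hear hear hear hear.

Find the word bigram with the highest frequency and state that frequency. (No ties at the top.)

Bigram frequencies (highest first):
  hear hear: 7
  she hear: 2
  water hear: 2
  hear she: 2
  hear water: 1
  she she: 1
  … (1 more, each ≤ 1)

"hear hear", 7 times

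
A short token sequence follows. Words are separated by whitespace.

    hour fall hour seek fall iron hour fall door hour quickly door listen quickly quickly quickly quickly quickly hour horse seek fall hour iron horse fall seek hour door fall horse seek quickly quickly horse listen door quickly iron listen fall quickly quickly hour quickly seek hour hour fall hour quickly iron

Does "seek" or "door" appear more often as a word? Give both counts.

"seek" (5 vs 4)

"seek": 5 occurrences
"door": 4 occurrences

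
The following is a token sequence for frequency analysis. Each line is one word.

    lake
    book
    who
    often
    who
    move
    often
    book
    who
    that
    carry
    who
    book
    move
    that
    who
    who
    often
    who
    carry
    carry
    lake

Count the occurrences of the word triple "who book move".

1

Scanning the 20 overlapping trigram windows for "who book move":
  position 12–14: who book move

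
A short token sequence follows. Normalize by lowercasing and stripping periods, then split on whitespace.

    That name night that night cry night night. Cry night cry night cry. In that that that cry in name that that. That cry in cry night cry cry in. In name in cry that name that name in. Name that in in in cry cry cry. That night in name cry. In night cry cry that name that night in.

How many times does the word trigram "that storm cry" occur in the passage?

0

Scanning the 59 overlapping trigram windows for "that storm cry":
  (none found)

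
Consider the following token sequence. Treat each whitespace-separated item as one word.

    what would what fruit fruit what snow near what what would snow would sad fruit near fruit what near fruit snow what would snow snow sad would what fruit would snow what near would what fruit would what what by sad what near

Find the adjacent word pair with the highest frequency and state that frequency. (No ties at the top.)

"would what", 4 times

Bigram frequencies (highest first):
  would what: 4
  what would: 3
  what fruit: 3
  would snow: 3
  what near: 3
  fruit what: 2
  … (20 more, each ≤ 2)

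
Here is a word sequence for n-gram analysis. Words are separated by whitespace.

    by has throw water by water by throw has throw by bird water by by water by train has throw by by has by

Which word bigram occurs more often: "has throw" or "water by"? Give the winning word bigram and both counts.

"water by" (4 vs 3)

"has throw": 3 occurrences
"water by": 4 occurrences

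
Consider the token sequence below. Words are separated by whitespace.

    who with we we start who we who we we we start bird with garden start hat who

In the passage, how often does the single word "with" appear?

Scanning the 18 tokens for "with":
  position 2: with
  position 14: with

2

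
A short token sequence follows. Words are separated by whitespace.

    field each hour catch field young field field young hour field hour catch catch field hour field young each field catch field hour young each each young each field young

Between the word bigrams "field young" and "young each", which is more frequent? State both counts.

"field young": 4 occurrences
"young each": 3 occurrences

"field young" (4 vs 3)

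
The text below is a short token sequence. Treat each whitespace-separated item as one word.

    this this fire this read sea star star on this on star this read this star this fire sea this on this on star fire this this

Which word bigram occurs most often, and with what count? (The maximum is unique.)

"this on", 3 times

Bigram frequencies (highest first):
  this on: 3
  this this: 2
  this fire: 2
  fire this: 2
  this read: 2
  on this: 2
  … (11 more, each ≤ 2)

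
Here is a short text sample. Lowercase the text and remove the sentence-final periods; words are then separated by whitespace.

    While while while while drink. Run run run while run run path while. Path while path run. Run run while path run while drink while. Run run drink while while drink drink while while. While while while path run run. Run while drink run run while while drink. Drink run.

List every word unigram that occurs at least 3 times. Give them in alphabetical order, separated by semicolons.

drink; path; run; while

Unigram counts meeting the condition (at least 3 times):
  drink: 8
  path: 5
  run: 17
  while: 20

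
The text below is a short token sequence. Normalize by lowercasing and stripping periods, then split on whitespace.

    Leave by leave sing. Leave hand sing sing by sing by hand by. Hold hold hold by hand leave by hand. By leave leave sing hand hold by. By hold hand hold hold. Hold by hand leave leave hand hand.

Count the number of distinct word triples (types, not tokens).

33

40 tokens → 38 trigram windows in total.
Repeated trigrams (each contributes count−1 duplicates):
  by hand by: 2
  by hand leave: 2
  hold by hand: 2
  hold hold by: 2
  hold hold hold: 2
5 duplicate windows → 38 − 5 = 33 distinct.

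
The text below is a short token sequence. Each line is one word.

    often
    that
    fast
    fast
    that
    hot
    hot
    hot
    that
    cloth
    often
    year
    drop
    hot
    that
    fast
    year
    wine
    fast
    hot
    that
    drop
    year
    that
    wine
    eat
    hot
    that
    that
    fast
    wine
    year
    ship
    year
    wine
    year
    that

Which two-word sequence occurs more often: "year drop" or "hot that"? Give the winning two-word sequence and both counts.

"hot that" (4 vs 1)

"year drop": 1 occurrence
"hot that": 4 occurrences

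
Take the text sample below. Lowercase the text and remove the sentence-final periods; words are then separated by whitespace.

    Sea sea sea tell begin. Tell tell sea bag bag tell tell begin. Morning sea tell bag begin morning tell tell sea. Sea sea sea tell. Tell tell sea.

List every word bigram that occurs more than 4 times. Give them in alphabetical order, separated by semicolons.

sea sea; tell tell

Bigram counts meeting the condition (more than 4 times):
  sea sea: 5
  tell tell: 5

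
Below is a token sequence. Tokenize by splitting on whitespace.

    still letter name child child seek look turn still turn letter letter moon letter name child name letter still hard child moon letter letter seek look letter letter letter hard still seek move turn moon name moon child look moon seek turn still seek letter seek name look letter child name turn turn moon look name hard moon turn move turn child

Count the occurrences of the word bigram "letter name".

Scanning the 61 overlapping bigram windows for "letter name":
  position 2–3: letter name
  position 14–15: letter name

2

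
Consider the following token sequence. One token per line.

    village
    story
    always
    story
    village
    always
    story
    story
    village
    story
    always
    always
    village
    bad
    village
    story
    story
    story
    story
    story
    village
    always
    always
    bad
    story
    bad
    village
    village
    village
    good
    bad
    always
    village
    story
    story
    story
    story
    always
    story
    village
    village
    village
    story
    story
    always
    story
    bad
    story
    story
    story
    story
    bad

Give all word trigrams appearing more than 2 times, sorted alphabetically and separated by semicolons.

Trigram counts meeting the condition (more than 2 times):
  story always story: 3
  story story story: 7
  village story story: 3

story always story; story story story; village story story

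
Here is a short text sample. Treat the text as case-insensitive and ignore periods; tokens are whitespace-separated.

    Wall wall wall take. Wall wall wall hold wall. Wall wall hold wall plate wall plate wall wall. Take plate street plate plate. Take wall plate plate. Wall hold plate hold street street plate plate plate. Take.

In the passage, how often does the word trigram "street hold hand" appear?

Scanning the 35 overlapping trigram windows for "street hold hand":
  (none found)

0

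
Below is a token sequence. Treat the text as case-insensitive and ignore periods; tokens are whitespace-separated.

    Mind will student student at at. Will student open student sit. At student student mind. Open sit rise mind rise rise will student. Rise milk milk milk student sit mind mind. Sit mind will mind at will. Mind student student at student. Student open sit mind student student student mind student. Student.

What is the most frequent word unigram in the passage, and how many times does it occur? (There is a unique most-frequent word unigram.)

Unigram frequencies (highest first):
  student: 17
  mind: 10
  will: 5
  at: 5
  sit: 5
  rise: 4
  … (2 more, each ≤ 3)

"student", 17 times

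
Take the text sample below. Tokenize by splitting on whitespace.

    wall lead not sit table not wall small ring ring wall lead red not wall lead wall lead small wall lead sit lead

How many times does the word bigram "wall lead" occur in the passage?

Scanning the 22 overlapping bigram windows for "wall lead":
  position 1–2: wall lead
  position 11–12: wall lead
  position 15–16: wall lead
  position 17–18: wall lead
  position 20–21: wall lead

5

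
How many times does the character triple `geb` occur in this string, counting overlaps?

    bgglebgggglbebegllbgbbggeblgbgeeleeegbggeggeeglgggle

Sliding a length-3 window over the 52 characters (50 positions):
  position 24–26: geb

1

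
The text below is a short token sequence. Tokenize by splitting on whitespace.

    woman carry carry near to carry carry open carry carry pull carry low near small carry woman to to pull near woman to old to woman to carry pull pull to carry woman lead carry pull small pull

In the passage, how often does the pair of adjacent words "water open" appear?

0

Scanning the 37 overlapping bigram windows for "water open":
  (none found)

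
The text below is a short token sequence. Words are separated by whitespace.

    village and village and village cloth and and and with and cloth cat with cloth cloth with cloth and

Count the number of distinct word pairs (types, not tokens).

19 tokens → 18 bigram windows in total.
Repeated bigrams (each contributes count−1 duplicates):
  and and: 2
  and village: 2
  cloth and: 2
  village and: 2
  with cloth: 2
5 duplicate windows → 18 − 5 = 13 distinct.

13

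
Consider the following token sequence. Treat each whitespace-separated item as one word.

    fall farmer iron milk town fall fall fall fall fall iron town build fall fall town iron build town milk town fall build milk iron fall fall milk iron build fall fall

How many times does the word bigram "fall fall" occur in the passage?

7

Scanning the 31 overlapping bigram windows for "fall fall":
  position 6–7: fall fall
  position 7–8: fall fall
  position 8–9: fall fall
  position 9–10: fall fall
  position 14–15: fall fall
  position 26–27: fall fall
  position 31–32: fall fall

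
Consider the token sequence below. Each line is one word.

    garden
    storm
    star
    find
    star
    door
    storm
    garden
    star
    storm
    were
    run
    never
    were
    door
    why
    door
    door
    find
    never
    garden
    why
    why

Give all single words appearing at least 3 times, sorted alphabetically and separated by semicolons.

Unigram counts meeting the condition (at least 3 times):
  door: 4
  garden: 3
  star: 3
  storm: 3
  why: 3

door; garden; star; storm; why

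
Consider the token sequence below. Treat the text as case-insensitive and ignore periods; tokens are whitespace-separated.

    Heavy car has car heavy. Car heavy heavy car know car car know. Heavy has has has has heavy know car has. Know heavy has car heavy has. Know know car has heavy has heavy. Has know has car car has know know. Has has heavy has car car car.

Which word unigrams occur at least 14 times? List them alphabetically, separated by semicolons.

car; has

Unigram counts meeting the condition (at least 14 times):
  car: 14
  has: 16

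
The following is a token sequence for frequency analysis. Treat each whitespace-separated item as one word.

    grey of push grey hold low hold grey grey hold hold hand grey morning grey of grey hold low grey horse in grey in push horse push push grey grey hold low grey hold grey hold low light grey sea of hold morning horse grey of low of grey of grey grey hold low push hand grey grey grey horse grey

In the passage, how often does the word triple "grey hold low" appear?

Scanning the 59 overlapping trigram windows for "grey hold low":
  position 4–6: grey hold low
  position 17–19: grey hold low
  position 30–32: grey hold low
  position 35–37: grey hold low
  position 52–54: grey hold low

5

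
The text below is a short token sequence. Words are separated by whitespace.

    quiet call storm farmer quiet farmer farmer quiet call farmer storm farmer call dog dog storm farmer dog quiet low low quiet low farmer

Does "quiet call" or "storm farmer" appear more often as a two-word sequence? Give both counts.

"quiet call": 2 occurrences
"storm farmer": 3 occurrences

"storm farmer" (3 vs 2)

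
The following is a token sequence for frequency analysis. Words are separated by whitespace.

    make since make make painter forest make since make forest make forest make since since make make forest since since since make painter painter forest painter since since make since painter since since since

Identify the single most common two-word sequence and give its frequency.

"since since", 6 times

Bigram frequencies (highest first):
  since since: 6
  since make: 5
  make since: 4
  forest make: 3
  make forest: 3
  make make: 2
  … (7 more, each ≤ 2)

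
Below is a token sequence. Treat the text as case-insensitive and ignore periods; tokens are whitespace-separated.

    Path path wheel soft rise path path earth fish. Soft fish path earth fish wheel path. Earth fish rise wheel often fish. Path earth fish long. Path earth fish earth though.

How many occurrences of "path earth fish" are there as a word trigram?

Scanning the 29 overlapping trigram windows for "path earth fish":
  position 7–9: path earth fish
  position 12–14: path earth fish
  position 16–18: path earth fish
  position 23–25: path earth fish
  position 27–29: path earth fish

5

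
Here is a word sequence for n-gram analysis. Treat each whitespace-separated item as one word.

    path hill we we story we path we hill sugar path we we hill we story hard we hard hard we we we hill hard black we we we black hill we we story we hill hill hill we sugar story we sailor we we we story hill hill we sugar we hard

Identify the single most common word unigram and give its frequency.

Unigram frequencies (highest first):
  we: 24
  hill: 10
  story: 5
  hard: 5
  path: 3
  sugar: 3
  … (2 more, each ≤ 2)

"we", 24 times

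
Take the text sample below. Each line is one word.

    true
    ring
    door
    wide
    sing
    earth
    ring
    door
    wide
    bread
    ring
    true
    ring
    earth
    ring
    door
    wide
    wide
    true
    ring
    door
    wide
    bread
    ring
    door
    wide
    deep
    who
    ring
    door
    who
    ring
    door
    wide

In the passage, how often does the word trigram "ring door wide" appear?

6

Scanning the 32 overlapping trigram windows for "ring door wide":
  position 2–4: ring door wide
  position 7–9: ring door wide
  position 15–17: ring door wide
  position 20–22: ring door wide
  position 24–26: ring door wide
  position 32–34: ring door wide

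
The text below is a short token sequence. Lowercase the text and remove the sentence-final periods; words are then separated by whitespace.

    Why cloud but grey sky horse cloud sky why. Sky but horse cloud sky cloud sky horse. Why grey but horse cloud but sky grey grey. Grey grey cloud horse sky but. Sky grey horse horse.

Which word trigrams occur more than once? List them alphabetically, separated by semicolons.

but horse cloud; but sky grey; grey grey grey; horse cloud sky

Trigram counts meeting the condition (more than once):
  but horse cloud: 2
  but sky grey: 2
  grey grey grey: 2
  horse cloud sky: 2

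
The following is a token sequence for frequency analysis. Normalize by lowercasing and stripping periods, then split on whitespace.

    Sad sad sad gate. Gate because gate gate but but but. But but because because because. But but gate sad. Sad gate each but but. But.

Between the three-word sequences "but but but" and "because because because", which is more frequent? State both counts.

"but but but": 4 occurrences
"because because because": 1 occurrence

"but but but" (4 vs 1)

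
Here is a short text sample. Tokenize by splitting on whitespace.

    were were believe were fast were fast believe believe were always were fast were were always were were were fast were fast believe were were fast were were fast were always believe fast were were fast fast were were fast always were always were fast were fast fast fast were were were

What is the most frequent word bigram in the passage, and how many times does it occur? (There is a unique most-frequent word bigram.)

Bigram frequencies (highest first):
  were fast: 11
  were were: 10
  fast were: 9
  were always: 4
  always were: 4
  believe were: 3
  … (7 more, each ≤ 3)

"were fast", 11 times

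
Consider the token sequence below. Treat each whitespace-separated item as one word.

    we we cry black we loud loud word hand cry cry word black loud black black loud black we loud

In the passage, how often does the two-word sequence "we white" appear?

Scanning the 19 overlapping bigram windows for "we white":
  (none found)

0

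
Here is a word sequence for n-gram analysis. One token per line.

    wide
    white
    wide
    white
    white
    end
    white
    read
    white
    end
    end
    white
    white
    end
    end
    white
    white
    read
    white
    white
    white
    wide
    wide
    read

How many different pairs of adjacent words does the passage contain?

10

24 tokens → 23 bigram windows in total.
Repeated bigrams (each contributes count−1 duplicates):
  white white: 5
  end white: 3
  white end: 3
  end end: 2
  read white: 2
  white read: 2
  white wide: 2
  wide white: 2
13 duplicate windows → 23 − 13 = 10 distinct.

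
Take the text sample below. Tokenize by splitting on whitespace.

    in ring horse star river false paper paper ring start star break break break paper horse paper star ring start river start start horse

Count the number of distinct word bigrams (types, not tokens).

21

24 tokens → 23 bigram windows in total.
Repeated bigrams (each contributes count−1 duplicates):
  break break: 2
  ring start: 2
2 duplicate windows → 23 − 2 = 21 distinct.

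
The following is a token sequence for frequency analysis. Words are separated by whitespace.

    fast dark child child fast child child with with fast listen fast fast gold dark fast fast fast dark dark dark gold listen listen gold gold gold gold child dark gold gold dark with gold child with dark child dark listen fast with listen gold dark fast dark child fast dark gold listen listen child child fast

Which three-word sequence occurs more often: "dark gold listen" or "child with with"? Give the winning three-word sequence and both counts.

"dark gold listen": 2 occurrences
"child with with": 1 occurrence

"dark gold listen" (2 vs 1)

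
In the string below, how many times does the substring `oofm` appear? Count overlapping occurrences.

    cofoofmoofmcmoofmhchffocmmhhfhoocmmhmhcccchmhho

Sliding a length-4 window over the 47 characters (44 positions):
  position 4–7: oofm
  position 8–11: oofm
  position 14–17: oofm

3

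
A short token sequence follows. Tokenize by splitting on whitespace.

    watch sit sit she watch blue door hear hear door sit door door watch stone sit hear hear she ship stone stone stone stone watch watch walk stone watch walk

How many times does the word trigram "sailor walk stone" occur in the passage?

Scanning the 28 overlapping trigram windows for "sailor walk stone":
  (none found)

0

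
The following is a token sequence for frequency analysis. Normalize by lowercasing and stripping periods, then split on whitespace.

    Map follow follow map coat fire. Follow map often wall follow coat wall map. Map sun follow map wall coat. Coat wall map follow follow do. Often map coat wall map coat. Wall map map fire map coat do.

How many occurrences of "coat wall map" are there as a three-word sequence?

Scanning the 37 overlapping trigram windows for "coat wall map":
  position 12–14: coat wall map
  position 21–23: coat wall map
  position 29–31: coat wall map
  position 32–34: coat wall map

4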